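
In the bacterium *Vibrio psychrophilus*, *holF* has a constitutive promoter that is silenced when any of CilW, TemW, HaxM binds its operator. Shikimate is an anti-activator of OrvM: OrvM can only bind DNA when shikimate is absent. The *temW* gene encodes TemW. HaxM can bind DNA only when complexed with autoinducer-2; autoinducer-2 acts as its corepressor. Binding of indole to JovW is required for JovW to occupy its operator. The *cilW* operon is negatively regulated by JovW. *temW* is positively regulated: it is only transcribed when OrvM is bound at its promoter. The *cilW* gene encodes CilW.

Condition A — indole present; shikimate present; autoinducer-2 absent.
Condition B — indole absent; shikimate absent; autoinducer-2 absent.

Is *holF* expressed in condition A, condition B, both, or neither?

A only

Condition A:
Indole is present, so JovW is active.
With repressor JovW bound, *cilW* is not transcribed.
So CilW is not produced.
Shikimate is present, so OrvM is inactive.
Required activator OrvM is absent, so *temW* is not transcribed.
So TemW is not produced.
Autoinducer-2 is absent, so HaxM is inactive.
With no repressor bound, *holF* is transcribed.
→ *holF* is ON in A.
Condition B:
Indole is absent, so JovW is inactive.
With no repressor bound, *cilW* is transcribed.
So CilW is produced and active.
Shikimate is absent, so OrvM is active.
No repressor is bound and OrvM is active, so *temW* is transcribed.
So TemW is produced and active.
Autoinducer-2 is absent, so HaxM is inactive.
With repressor CilW bound, *holF* is not transcribed.
→ *holF* is OFF in B.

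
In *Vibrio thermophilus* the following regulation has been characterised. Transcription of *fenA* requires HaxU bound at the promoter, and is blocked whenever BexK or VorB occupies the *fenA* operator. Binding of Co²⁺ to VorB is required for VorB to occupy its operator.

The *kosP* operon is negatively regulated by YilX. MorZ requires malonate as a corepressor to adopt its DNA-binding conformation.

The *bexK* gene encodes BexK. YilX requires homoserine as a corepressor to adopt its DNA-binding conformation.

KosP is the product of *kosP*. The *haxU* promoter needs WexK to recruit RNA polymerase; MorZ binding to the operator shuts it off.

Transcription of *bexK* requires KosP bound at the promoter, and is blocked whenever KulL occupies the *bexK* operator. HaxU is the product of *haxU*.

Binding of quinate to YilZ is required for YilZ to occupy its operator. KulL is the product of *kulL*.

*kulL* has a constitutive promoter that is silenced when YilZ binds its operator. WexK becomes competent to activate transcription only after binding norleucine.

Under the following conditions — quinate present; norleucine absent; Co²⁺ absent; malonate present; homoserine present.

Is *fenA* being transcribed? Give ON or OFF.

OFF

Homoserine is present, so YilX is active.
With repressor YilX bound, *kosP* is not transcribed.
So KosP is not produced.
Quinate is present, so YilZ is active.
With repressor YilZ bound, *kulL* is not transcribed.
So KulL is not produced.
Required activator KosP is absent, so *bexK* is not transcribed.
So BexK is not produced.
Norleucine is absent, so WexK is inactive.
Malonate is present, so MorZ is active.
With repressor MorZ bound, *haxU* is not transcribed.
So HaxU is not produced.
Co²⁺ is absent, so VorB is inactive.
Required activator HaxU is absent, so *fenA* is not transcribed.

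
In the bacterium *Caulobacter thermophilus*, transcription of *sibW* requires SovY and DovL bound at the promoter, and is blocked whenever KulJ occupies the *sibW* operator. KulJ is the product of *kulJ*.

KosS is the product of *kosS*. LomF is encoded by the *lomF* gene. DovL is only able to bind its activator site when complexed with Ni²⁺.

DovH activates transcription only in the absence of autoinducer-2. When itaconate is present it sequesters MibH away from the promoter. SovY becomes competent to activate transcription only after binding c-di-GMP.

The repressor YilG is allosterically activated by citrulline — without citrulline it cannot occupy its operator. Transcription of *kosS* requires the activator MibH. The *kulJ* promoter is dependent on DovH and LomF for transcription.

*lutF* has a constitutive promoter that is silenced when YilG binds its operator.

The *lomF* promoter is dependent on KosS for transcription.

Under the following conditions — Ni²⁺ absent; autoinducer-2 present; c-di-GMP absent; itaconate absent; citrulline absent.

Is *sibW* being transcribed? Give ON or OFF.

c-di-GMP is absent, so SovY is inactive.
Ni²⁺ is absent, so DovL is inactive.
Autoinducer-2 is present, so DovH is inactive.
Itaconate is absent, so MibH is active.
No repressor is bound and MibH is active, so *kosS* is transcribed.
So KosS is produced and active.
No repressor is bound and KosS is active, so *lomF* is transcribed.
So LomF is produced and active.
Required activator DovH is absent, so *kulJ* is not transcribed.
So KulJ is not produced.
Required activator SovY is absent, so *sibW* is not transcribed.

OFF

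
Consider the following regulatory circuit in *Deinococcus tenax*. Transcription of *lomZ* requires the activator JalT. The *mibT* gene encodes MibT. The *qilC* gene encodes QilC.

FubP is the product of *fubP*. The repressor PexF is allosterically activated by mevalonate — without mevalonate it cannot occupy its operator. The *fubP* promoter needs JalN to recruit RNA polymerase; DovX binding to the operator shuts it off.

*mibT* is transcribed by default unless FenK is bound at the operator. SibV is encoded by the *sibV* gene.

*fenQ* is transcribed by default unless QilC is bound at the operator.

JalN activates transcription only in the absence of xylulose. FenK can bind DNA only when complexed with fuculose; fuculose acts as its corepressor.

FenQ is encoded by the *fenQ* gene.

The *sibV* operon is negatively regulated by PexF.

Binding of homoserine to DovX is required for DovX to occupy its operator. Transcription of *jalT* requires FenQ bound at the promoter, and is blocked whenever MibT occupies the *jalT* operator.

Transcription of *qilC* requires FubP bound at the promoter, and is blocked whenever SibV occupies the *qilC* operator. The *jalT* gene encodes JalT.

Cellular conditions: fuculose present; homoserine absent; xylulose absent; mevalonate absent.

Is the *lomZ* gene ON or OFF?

Mevalonate is absent, so PexF is inactive.
With no repressor bound, *sibV* is transcribed.
So SibV is produced and active.
Homoserine is absent, so DovX is inactive.
Xylulose is absent, so JalN is active.
No repressor is bound and JalN is active, so *fubP* is transcribed.
So FubP is produced and active.
With repressor SibV bound, *qilC* is not transcribed.
So QilC is not produced.
With no repressor bound, *fenQ* is transcribed.
So FenQ is produced and active.
Fuculose is present, so FenK is active.
With repressor FenK bound, *mibT* is not transcribed.
So MibT is not produced.
No repressor is bound and FenQ is active, so *jalT* is transcribed.
So JalT is produced and active.
No repressor is bound and JalT is active, so *lomZ* is transcribed.

ON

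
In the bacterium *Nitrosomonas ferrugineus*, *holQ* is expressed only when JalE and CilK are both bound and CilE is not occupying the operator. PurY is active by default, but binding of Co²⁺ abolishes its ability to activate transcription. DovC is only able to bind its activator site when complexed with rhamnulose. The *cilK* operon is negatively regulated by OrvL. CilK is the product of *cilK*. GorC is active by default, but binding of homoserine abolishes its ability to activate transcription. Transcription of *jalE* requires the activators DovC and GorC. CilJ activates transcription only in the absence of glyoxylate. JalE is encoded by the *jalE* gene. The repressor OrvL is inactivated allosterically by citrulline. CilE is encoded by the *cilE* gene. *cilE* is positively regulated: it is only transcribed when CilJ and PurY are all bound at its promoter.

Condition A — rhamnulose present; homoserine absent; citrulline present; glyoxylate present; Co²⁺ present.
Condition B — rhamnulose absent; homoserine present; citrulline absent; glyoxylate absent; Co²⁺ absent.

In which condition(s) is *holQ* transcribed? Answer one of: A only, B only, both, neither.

Condition A:
Rhamnulose is present, so DovC is active.
Homoserine is absent, so GorC is active.
No repressor is bound and DovC and GorC are active, so *jalE* is transcribed.
So JalE is produced and active.
Citrulline is present, so OrvL is inactive.
With no repressor bound, *cilK* is transcribed.
So CilK is produced and active.
Glyoxylate is present, so CilJ is inactive.
Co²⁺ is present, so PurY is inactive.
Required activator CilJ is absent, so *cilE* is not transcribed.
So CilE is not produced.
No repressor is bound and JalE and CilK are active, so *holQ* is transcribed.
→ *holQ* is ON in A.
Condition B:
Rhamnulose is absent, so DovC is inactive.
Homoserine is present, so GorC is inactive.
Required activator DovC is absent, so *jalE* is not transcribed.
So JalE is not produced.
Citrulline is absent, so OrvL is active.
With repressor OrvL bound, *cilK* is not transcribed.
So CilK is not produced.
Glyoxylate is absent, so CilJ is active.
Co²⁺ is absent, so PurY is active.
No repressor is bound and CilJ and PurY are active, so *cilE* is transcribed.
So CilE is produced and active.
With repressor CilE bound, *holQ* is not transcribed.
→ *holQ* is OFF in B.

A only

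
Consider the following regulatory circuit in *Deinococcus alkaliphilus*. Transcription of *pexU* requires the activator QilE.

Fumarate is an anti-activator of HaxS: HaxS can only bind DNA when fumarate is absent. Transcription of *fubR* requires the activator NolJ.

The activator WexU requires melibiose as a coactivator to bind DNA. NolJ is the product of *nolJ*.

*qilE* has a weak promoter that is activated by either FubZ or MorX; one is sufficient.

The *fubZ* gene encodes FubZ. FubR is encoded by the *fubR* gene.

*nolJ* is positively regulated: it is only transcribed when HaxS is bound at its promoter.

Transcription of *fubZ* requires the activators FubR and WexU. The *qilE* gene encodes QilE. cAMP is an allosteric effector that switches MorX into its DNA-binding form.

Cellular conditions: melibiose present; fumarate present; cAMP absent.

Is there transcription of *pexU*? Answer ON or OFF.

OFF

Fumarate is present, so HaxS is inactive.
Required activator HaxS is absent, so *nolJ* is not transcribed.
So NolJ is not produced.
Required activator NolJ is absent, so *fubR* is not transcribed.
So FubR is not produced.
Melibiose is present, so WexU is active.
Required activator FubR is absent, so *fubZ* is not transcribed.
So FubZ is not produced.
cAMP is absent, so MorX is inactive.
No activator is available at the *qilE* promoter, so *qilE* is not transcribed.
So QilE is not produced.
Required activator QilE is absent, so *pexU* is not transcribed.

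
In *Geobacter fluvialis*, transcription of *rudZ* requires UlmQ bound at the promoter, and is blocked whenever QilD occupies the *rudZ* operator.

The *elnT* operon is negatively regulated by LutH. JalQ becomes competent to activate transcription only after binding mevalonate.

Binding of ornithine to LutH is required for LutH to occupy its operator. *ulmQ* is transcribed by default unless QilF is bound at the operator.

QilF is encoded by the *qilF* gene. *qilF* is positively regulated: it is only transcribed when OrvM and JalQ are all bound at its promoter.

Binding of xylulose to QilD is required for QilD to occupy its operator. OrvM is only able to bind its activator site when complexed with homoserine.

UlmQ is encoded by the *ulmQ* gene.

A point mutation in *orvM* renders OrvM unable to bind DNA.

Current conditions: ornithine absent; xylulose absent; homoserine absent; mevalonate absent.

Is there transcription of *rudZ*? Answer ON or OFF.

Xylulose is absent, so QilD is inactive.
OrvM is non-functional in this strain, so it has no effect.
Mevalonate is absent, so JalQ is inactive.
Required activator OrvM is absent, so *qilF* is not transcribed.
So QilF is not produced.
With no repressor bound, *ulmQ* is transcribed.
So UlmQ is produced and active.
No repressor is bound and UlmQ is active, so *rudZ* is transcribed.

ON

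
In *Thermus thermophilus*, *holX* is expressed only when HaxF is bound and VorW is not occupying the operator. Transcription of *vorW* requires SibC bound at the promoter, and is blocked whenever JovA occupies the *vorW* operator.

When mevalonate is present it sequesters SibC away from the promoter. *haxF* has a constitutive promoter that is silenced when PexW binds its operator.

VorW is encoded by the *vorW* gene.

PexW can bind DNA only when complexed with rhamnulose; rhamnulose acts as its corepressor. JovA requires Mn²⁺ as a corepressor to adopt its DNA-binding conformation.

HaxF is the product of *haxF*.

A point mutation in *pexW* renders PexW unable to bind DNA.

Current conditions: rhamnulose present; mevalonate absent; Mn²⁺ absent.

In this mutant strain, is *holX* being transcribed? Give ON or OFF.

OFF

PexW is non-functional in this strain, so it has no effect.
With no repressor bound, *haxF* is transcribed.
So HaxF is produced and active.
Mn²⁺ is absent, so JovA is inactive.
Mevalonate is absent, so SibC is active.
No repressor is bound and SibC is active, so *vorW* is transcribed.
So VorW is produced and active.
With repressor VorW bound, *holX* is not transcribed.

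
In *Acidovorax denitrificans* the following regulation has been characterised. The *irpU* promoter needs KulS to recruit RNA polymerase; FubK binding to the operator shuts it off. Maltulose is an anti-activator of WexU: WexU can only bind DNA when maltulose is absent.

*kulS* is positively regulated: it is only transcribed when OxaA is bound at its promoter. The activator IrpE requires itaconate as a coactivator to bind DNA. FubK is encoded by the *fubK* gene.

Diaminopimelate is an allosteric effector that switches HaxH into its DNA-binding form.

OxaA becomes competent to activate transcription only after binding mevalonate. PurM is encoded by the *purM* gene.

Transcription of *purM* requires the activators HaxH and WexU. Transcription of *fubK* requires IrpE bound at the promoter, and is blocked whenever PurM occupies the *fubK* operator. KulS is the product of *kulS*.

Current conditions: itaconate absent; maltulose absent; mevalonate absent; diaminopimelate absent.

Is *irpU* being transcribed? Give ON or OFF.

Mevalonate is absent, so OxaA is inactive.
Required activator OxaA is absent, so *kulS* is not transcribed.
So KulS is not produced.
Diaminopimelate is absent, so HaxH is inactive.
Maltulose is absent, so WexU is active.
Required activator HaxH is absent, so *purM* is not transcribed.
So PurM is not produced.
Itaconate is absent, so IrpE is inactive.
Required activator IrpE is absent, so *fubK* is not transcribed.
So FubK is not produced.
Required activator KulS is absent, so *irpU* is not transcribed.

OFF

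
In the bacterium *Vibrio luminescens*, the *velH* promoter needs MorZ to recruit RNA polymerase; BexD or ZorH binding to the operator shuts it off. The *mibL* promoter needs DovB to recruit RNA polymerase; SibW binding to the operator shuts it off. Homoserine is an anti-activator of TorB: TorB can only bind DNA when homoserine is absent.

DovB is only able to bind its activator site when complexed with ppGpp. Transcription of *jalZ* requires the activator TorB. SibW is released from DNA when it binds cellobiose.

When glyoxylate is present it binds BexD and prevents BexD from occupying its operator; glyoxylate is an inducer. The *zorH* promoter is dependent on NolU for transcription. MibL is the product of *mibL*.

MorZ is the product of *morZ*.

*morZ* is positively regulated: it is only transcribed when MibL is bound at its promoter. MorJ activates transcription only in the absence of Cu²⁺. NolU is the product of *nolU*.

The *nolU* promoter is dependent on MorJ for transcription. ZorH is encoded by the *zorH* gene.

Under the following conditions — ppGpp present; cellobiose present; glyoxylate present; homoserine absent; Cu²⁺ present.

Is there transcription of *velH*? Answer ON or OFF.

Cellobiose is present, so SibW is inactive.
ppGpp is present, so DovB is active.
No repressor is bound and DovB is active, so *mibL* is transcribed.
So MibL is produced and active.
No repressor is bound and MibL is active, so *morZ* is transcribed.
So MorZ is produced and active.
Glyoxylate is present, so BexD is inactive.
Cu²⁺ is present, so MorJ is inactive.
Required activator MorJ is absent, so *nolU* is not transcribed.
So NolU is not produced.
Required activator NolU is absent, so *zorH* is not transcribed.
So ZorH is not produced.
No repressor is bound and MorZ is active, so *velH* is transcribed.

ON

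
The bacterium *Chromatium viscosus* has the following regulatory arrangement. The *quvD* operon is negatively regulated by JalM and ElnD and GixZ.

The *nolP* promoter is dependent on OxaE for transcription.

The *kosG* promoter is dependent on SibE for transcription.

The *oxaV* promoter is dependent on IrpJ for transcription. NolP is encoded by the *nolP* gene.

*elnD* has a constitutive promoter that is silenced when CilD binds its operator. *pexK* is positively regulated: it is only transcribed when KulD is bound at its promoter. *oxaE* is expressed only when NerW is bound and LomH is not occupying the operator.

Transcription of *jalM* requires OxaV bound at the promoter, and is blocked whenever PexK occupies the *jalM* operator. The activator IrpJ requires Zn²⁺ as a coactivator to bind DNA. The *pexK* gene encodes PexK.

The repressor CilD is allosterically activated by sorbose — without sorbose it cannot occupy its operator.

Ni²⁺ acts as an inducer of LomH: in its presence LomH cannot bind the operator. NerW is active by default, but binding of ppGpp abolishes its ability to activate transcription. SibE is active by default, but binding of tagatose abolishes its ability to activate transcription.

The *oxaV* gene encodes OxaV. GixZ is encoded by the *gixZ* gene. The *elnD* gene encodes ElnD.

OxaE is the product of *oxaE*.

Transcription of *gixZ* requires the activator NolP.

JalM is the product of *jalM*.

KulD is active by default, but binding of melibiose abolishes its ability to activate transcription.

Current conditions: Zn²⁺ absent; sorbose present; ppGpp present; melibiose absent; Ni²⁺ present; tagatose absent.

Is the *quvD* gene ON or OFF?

Melibiose is absent, so KulD is active.
No repressor is bound and KulD is active, so *pexK* is transcribed.
So PexK is produced and active.
Zn²⁺ is absent, so IrpJ is inactive.
Required activator IrpJ is absent, so *oxaV* is not transcribed.
So OxaV is not produced.
With repressor PexK bound, *jalM* is not transcribed.
So JalM is not produced.
Sorbose is present, so CilD is active.
With repressor CilD bound, *elnD* is not transcribed.
So ElnD is not produced.
Ni²⁺ is present, so LomH is inactive.
ppGpp is present, so NerW is inactive.
Required activator NerW is absent, so *oxaE* is not transcribed.
So OxaE is not produced.
Required activator OxaE is absent, so *nolP* is not transcribed.
So NolP is not produced.
Required activator NolP is absent, so *gixZ* is not transcribed.
So GixZ is not produced.
With no repressor bound, *quvD* is transcribed.

ON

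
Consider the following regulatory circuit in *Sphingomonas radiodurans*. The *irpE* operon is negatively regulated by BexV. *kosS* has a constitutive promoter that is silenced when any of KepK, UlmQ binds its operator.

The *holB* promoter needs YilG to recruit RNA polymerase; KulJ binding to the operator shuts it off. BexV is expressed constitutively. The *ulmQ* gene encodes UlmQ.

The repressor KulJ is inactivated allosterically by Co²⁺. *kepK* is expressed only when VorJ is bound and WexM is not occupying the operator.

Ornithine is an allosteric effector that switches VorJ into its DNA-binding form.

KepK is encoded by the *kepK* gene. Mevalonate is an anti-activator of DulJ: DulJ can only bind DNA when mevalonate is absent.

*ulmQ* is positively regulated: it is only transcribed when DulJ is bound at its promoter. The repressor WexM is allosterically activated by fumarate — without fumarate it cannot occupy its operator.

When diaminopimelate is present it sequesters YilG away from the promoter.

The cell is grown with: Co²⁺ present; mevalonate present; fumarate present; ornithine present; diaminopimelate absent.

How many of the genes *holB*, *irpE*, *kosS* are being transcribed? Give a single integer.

2

Co²⁺ is present, so KulJ is inactive.
Diaminopimelate is absent, so YilG is active.
No repressor is bound and YilG is active, so *holB* is transcribed.
→ *holB* is ON.
BexV is produced constitutively and is active.
With repressor BexV bound, *irpE* is not transcribed.
→ *irpE* is OFF.
Ornithine is present, so VorJ is active.
Fumarate is present, so WexM is active.
With repressor WexM bound, *kepK* is not transcribed.
So KepK is not produced.
Mevalonate is present, so DulJ is inactive.
Required activator DulJ is absent, so *ulmQ* is not transcribed.
So UlmQ is not produced.
With no repressor bound, *kosS* is transcribed.
→ *kosS* is ON.
2 of the 3 genes are transcribed.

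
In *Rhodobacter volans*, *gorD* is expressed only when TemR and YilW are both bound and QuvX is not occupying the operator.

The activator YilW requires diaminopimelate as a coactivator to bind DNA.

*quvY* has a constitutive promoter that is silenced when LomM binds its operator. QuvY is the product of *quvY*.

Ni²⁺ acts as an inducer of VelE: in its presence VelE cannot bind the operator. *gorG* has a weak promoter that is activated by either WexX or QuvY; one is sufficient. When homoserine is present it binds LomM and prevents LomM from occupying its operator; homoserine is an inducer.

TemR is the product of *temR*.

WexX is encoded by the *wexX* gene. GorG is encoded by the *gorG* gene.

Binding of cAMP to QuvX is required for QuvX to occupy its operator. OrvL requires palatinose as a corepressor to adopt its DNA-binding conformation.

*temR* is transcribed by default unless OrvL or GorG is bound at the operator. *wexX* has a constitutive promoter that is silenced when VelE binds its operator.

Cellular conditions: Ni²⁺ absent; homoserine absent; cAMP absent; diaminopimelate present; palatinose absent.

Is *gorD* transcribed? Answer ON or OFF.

ON

Palatinose is absent, so OrvL is inactive.
Ni²⁺ is absent, so VelE is active.
With repressor VelE bound, *wexX* is not transcribed.
So WexX is not produced.
Homoserine is absent, so LomM is active.
With repressor LomM bound, *quvY* is not transcribed.
So QuvY is not produced.
No activator is available at the *gorG* promoter, so *gorG* is not transcribed.
So GorG is not produced.
With no repressor bound, *temR* is transcribed.
So TemR is produced and active.
cAMP is absent, so QuvX is inactive.
Diaminopimelate is present, so YilW is active.
No repressor is bound and TemR and YilW are active, so *gorD* is transcribed.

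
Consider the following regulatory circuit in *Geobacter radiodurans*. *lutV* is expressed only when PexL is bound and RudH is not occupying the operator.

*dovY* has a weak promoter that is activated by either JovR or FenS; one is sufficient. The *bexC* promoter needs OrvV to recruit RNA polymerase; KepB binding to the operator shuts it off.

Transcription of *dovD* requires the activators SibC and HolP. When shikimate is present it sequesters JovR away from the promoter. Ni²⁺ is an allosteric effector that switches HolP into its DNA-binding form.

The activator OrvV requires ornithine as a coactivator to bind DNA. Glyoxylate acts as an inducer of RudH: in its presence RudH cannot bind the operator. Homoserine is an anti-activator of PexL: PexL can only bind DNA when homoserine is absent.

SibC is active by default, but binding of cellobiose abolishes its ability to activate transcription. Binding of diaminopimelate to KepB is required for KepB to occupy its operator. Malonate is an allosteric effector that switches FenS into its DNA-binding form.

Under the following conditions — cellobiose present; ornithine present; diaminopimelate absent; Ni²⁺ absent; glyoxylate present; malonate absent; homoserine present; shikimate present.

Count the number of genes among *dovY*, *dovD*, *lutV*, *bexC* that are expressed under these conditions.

1

Shikimate is present, so JovR is inactive.
Malonate is absent, so FenS is inactive.
No activator is available at the *dovY* promoter, so *dovY* is not transcribed.
→ *dovY* is OFF.
Cellobiose is present, so SibC is inactive.
Ni²⁺ is absent, so HolP is inactive.
Required activator SibC is absent, so *dovD* is not transcribed.
→ *dovD* is OFF.
Homoserine is present, so PexL is inactive.
Glyoxylate is present, so RudH is inactive.
Required activator PexL is absent, so *lutV* is not transcribed.
→ *lutV* is OFF.
Diaminopimelate is absent, so KepB is inactive.
Ornithine is present, so OrvV is active.
No repressor is bound and OrvV is active, so *bexC* is transcribed.
→ *bexC* is ON.
1 of the 4 genes is transcribed.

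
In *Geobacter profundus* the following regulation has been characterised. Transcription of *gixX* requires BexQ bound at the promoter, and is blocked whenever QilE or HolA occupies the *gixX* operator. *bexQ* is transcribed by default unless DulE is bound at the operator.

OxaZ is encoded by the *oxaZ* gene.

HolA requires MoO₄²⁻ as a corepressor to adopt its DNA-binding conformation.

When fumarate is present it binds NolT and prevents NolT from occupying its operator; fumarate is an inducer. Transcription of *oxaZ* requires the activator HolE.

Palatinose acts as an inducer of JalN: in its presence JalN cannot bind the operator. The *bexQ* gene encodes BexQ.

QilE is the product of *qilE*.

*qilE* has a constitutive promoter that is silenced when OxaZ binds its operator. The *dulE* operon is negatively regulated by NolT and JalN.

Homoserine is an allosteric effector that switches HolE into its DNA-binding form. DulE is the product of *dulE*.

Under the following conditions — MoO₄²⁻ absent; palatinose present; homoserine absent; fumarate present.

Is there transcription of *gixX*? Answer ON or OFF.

OFF

Homoserine is absent, so HolE is inactive.
Required activator HolE is absent, so *oxaZ* is not transcribed.
So OxaZ is not produced.
With no repressor bound, *qilE* is transcribed.
So QilE is produced and active.
MoO₄²⁻ is absent, so HolA is inactive.
Fumarate is present, so NolT is inactive.
Palatinose is present, so JalN is inactive.
With no repressor bound, *dulE* is transcribed.
So DulE is produced and active.
With repressor DulE bound, *bexQ* is not transcribed.
So BexQ is not produced.
With repressor QilE bound, *gixX* is not transcribed.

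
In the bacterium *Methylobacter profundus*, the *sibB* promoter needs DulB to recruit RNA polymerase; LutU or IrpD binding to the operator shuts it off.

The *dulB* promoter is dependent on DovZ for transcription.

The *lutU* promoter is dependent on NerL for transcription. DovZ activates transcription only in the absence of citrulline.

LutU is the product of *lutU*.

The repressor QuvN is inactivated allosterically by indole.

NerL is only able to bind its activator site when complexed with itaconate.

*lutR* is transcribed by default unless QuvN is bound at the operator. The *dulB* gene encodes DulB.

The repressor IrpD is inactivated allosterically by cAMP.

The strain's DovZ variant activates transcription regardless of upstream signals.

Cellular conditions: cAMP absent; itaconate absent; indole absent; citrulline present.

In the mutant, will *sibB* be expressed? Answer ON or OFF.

OFF

Itaconate is absent, so NerL is inactive.
Required activator NerL is absent, so *lutU* is not transcribed.
So LutU is not produced.
DovZ is constitutively active in this strain.
No repressor is bound and DovZ is active, so *dulB* is transcribed.
So DulB is produced and active.
cAMP is absent, so IrpD is active.
With repressor IrpD bound, *sibB* is not transcribed.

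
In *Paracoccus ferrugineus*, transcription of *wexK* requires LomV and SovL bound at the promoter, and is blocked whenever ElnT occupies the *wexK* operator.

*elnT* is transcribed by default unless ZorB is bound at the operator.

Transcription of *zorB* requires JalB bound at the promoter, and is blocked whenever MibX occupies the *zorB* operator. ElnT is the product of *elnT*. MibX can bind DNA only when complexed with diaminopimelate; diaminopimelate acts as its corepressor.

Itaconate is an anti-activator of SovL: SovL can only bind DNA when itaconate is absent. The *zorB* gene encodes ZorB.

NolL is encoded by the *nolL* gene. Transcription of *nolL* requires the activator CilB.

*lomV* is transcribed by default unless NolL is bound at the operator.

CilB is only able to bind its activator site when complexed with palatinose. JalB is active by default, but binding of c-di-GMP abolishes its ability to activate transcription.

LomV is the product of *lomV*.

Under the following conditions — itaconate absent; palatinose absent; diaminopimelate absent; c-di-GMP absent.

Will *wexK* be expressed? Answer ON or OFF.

ON

Palatinose is absent, so CilB is inactive.
Required activator CilB is absent, so *nolL* is not transcribed.
So NolL is not produced.
With no repressor bound, *lomV* is transcribed.
So LomV is produced and active.
c-di-GMP is absent, so JalB is active.
Diaminopimelate is absent, so MibX is inactive.
No repressor is bound and JalB is active, so *zorB* is transcribed.
So ZorB is produced and active.
With repressor ZorB bound, *elnT* is not transcribed.
So ElnT is not produced.
Itaconate is absent, so SovL is active.
No repressor is bound and LomV and SovL are active, so *wexK* is transcribed.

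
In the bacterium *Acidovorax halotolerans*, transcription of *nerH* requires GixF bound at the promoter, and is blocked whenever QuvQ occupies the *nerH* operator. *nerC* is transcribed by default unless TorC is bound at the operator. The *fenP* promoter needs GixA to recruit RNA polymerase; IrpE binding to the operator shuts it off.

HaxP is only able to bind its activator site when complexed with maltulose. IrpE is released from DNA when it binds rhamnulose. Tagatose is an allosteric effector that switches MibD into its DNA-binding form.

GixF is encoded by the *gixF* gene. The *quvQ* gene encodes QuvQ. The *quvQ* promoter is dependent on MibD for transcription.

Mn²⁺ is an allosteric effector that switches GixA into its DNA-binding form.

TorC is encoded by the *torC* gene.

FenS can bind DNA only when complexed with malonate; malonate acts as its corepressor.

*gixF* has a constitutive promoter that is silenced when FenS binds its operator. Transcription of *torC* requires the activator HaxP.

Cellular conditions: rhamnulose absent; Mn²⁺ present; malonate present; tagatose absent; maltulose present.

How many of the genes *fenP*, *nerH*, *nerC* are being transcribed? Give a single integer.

Rhamnulose is absent, so IrpE is active.
Mn²⁺ is present, so GixA is active.
With repressor IrpE bound, *fenP* is not transcribed.
→ *fenP* is OFF.
Tagatose is absent, so MibD is inactive.
Required activator MibD is absent, so *quvQ* is not transcribed.
So QuvQ is not produced.
Malonate is present, so FenS is active.
With repressor FenS bound, *gixF* is not transcribed.
So GixF is not produced.
Required activator GixF is absent, so *nerH* is not transcribed.
→ *nerH* is OFF.
Maltulose is present, so HaxP is active.
No repressor is bound and HaxP is active, so *torC* is transcribed.
So TorC is produced and active.
With repressor TorC bound, *nerC* is not transcribed.
→ *nerC* is OFF.
0 of the 3 genes are transcribed.

0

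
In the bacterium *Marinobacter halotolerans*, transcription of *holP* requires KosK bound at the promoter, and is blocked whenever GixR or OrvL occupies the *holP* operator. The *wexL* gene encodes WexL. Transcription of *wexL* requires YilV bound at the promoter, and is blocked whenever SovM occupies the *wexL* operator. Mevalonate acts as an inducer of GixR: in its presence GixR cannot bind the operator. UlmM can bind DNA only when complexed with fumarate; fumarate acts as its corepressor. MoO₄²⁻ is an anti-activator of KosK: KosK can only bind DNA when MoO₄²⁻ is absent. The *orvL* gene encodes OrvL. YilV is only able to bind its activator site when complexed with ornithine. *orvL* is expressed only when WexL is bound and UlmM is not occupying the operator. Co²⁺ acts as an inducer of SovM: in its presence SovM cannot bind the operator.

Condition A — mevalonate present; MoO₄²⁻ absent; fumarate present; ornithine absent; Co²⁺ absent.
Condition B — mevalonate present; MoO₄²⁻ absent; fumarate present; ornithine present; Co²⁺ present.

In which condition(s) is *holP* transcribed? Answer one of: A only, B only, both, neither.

Condition A:
Mevalonate is present, so GixR is inactive.
MoO₄²⁻ is absent, so KosK is active.
Fumarate is present, so UlmM is active.
Ornithine is absent, so YilV is inactive.
Co²⁺ is absent, so SovM is active.
With repressor SovM bound, *wexL* is not transcribed.
So WexL is not produced.
With repressor UlmM bound, *orvL* is not transcribed.
So OrvL is not produced.
No repressor is bound and KosK is active, so *holP* is transcribed.
→ *holP* is ON in A.
Condition B:
Mevalonate is present, so GixR is inactive.
MoO₄²⁻ is absent, so KosK is active.
Fumarate is present, so UlmM is active.
Ornithine is present, so YilV is active.
Co²⁺ is present, so SovM is inactive.
No repressor is bound and YilV is active, so *wexL* is transcribed.
So WexL is produced and active.
With repressor UlmM bound, *orvL* is not transcribed.
So OrvL is not produced.
No repressor is bound and KosK is active, so *holP* is transcribed.
→ *holP* is ON in B.

both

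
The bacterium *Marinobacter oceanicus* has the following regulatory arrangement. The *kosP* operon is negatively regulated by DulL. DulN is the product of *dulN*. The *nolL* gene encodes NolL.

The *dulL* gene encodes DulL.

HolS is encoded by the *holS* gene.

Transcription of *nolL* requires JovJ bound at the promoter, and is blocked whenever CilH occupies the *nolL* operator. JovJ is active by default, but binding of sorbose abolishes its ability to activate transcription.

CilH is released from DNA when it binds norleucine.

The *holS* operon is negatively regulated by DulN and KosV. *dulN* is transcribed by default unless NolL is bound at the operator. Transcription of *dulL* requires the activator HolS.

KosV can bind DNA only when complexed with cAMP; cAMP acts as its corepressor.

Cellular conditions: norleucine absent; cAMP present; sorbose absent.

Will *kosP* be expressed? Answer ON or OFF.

Norleucine is absent, so CilH is active.
Sorbose is absent, so JovJ is active.
With repressor CilH bound, *nolL* is not transcribed.
So NolL is not produced.
With no repressor bound, *dulN* is transcribed.
So DulN is produced and active.
cAMP is present, so KosV is active.
With repressor DulN bound, *holS* is not transcribed.
So HolS is not produced.
Required activator HolS is absent, so *dulL* is not transcribed.
So DulL is not produced.
With no repressor bound, *kosP* is transcribed.

ON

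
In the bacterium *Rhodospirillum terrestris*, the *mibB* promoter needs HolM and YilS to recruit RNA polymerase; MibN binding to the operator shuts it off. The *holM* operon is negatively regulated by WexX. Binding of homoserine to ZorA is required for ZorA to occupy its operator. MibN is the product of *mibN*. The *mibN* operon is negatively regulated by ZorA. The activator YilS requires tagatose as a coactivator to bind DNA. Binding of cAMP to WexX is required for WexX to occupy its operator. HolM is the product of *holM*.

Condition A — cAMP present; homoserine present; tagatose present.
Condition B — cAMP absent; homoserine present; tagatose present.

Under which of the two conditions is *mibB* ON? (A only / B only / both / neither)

Condition A:
cAMP is present, so WexX is active.
With repressor WexX bound, *holM* is not transcribed.
So HolM is not produced.
Homoserine is present, so ZorA is active.
With repressor ZorA bound, *mibN* is not transcribed.
So MibN is not produced.
Tagatose is present, so YilS is active.
Required activator HolM is absent, so *mibB* is not transcribed.
→ *mibB* is OFF in A.
Condition B:
cAMP is absent, so WexX is inactive.
With no repressor bound, *holM* is transcribed.
So HolM is produced and active.
Homoserine is present, so ZorA is active.
With repressor ZorA bound, *mibN* is not transcribed.
So MibN is not produced.
Tagatose is present, so YilS is active.
No repressor is bound and HolM and YilS are active, so *mibB* is transcribed.
→ *mibB* is ON in B.

B only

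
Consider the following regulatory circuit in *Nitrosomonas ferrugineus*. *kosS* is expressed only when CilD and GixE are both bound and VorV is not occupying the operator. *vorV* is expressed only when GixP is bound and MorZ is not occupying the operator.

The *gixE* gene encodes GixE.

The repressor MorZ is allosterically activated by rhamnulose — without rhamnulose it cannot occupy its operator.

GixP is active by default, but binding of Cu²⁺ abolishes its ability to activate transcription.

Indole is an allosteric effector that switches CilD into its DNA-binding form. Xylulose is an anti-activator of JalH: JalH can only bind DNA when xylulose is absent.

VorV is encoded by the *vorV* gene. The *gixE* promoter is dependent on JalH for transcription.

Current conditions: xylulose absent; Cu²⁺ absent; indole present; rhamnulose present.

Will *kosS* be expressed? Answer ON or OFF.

Indole is present, so CilD is active.
Xylulose is absent, so JalH is active.
No repressor is bound and JalH is active, so *gixE* is transcribed.
So GixE is produced and active.
Rhamnulose is present, so MorZ is active.
Cu²⁺ is absent, so GixP is active.
With repressor MorZ bound, *vorV* is not transcribed.
So VorV is not produced.
No repressor is bound and CilD and GixE are active, so *kosS* is transcribed.

ON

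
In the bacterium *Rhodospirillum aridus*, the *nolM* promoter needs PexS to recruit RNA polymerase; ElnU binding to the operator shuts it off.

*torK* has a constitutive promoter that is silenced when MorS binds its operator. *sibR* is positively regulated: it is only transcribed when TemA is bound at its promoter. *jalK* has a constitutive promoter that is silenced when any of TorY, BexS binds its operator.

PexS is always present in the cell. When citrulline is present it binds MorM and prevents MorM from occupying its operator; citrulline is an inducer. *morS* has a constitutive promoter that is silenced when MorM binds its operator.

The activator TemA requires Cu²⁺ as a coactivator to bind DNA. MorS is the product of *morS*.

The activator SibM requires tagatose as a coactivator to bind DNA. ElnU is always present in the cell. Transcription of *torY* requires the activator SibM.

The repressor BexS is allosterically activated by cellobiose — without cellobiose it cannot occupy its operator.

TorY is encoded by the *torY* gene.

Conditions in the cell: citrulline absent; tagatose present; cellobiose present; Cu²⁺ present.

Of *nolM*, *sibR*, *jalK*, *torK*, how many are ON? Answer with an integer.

2

ElnU is produced constitutively and is active.
PexS is produced constitutively and is active.
With repressor ElnU bound, *nolM* is not transcribed.
→ *nolM* is OFF.
Cu²⁺ is present, so TemA is active.
No repressor is bound and TemA is active, so *sibR* is transcribed.
→ *sibR* is ON.
Tagatose is present, so SibM is active.
No repressor is bound and SibM is active, so *torY* is transcribed.
So TorY is produced and active.
Cellobiose is present, so BexS is active.
With repressor TorY bound, *jalK* is not transcribed.
→ *jalK* is OFF.
Citrulline is absent, so MorM is active.
With repressor MorM bound, *morS* is not transcribed.
So MorS is not produced.
With no repressor bound, *torK* is transcribed.
→ *torK* is ON.
2 of the 4 genes are transcribed.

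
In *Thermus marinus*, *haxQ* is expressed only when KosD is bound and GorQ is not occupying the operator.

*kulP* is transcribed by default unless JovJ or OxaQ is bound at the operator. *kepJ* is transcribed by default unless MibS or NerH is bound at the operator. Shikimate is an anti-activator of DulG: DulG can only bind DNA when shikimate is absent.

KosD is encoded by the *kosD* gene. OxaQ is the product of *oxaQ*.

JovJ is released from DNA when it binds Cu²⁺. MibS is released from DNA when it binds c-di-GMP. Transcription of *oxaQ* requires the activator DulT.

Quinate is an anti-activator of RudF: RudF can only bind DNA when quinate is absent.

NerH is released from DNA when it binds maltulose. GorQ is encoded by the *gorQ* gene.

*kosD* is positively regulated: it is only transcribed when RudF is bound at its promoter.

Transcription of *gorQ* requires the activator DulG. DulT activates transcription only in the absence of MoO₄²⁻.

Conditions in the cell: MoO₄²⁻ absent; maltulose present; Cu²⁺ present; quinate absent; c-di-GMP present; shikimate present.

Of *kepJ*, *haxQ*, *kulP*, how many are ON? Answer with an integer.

c-di-GMP is present, so MibS is inactive.
Maltulose is present, so NerH is inactive.
With no repressor bound, *kepJ* is transcribed.
→ *kepJ* is ON.
Quinate is absent, so RudF is active.
No repressor is bound and RudF is active, so *kosD* is transcribed.
So KosD is produced and active.
Shikimate is present, so DulG is inactive.
Required activator DulG is absent, so *gorQ* is not transcribed.
So GorQ is not produced.
No repressor is bound and KosD is active, so *haxQ* is transcribed.
→ *haxQ* is ON.
Cu²⁺ is present, so JovJ is inactive.
MoO₄²⁻ is absent, so DulT is active.
No repressor is bound and DulT is active, so *oxaQ* is transcribed.
So OxaQ is produced and active.
With repressor OxaQ bound, *kulP* is not transcribed.
→ *kulP* is OFF.
2 of the 3 genes are transcribed.

2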